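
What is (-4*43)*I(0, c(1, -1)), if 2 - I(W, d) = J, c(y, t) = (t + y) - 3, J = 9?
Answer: 1204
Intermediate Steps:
c(y, t) = -3 + t + y
I(W, d) = -7 (I(W, d) = 2 - 1*9 = 2 - 9 = -7)
(-4*43)*I(0, c(1, -1)) = -4*43*(-7) = -172*(-7) = 1204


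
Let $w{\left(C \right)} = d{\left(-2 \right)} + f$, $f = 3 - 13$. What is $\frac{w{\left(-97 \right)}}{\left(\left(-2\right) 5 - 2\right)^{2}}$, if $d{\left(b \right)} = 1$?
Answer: $- \frac{1}{16} \approx -0.0625$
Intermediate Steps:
$f = -10$
$w{\left(C \right)} = -9$ ($w{\left(C \right)} = 1 - 10 = -9$)
$\frac{w{\left(-97 \right)}}{\left(\left(-2\right) 5 - 2\right)^{2}} = - \frac{9}{\left(\left(-2\right) 5 - 2\right)^{2}} = - \frac{9}{\left(-10 - 2\right)^{2}} = - \frac{9}{\left(-12\right)^{2}} = - \frac{9}{144} = \left(-9\right) \frac{1}{144} = - \frac{1}{16}$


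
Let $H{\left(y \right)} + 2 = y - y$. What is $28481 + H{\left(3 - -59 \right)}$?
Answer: $28479$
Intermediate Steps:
$H{\left(y \right)} = -2$ ($H{\left(y \right)} = -2 + \left(y - y\right) = -2 + 0 = -2$)
$28481 + H{\left(3 - -59 \right)} = 28481 - 2 = 28479$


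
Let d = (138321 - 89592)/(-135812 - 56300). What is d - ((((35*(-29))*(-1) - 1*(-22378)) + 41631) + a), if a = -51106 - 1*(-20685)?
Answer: -6647700265/192112 ≈ -34603.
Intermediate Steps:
a = -30421 (a = -51106 + 20685 = -30421)
d = -48729/192112 (d = 48729/(-192112) = 48729*(-1/192112) = -48729/192112 ≈ -0.25365)
d - ((((35*(-29))*(-1) - 1*(-22378)) + 41631) + a) = -48729/192112 - ((((35*(-29))*(-1) - 1*(-22378)) + 41631) - 30421) = -48729/192112 - (((-1015*(-1) + 22378) + 41631) - 30421) = -48729/192112 - (((1015 + 22378) + 41631) - 30421) = -48729/192112 - ((23393 + 41631) - 30421) = -48729/192112 - (65024 - 30421) = -48729/192112 - 1*34603 = -48729/192112 - 34603 = -6647700265/192112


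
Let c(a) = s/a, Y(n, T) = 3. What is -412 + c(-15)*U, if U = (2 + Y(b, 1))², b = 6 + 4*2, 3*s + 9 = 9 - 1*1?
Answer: -3703/9 ≈ -411.44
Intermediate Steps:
s = -⅓ (s = -3 + (9 - 1*1)/3 = -3 + (9 - 1)/3 = -3 + (⅓)*8 = -3 + 8/3 = -⅓ ≈ -0.33333)
b = 14 (b = 6 + 8 = 14)
c(a) = -1/(3*a)
U = 25 (U = (2 + 3)² = 5² = 25)
-412 + c(-15)*U = -412 - ⅓/(-15)*25 = -412 - ⅓*(-1/15)*25 = -412 + (1/45)*25 = -412 + 5/9 = -3703/9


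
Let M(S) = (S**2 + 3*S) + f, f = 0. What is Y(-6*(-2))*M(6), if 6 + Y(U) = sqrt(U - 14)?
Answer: -324 + 54*I*sqrt(2) ≈ -324.0 + 76.368*I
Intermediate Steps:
Y(U) = -6 + sqrt(-14 + U) (Y(U) = -6 + sqrt(U - 14) = -6 + sqrt(-14 + U))
M(S) = S**2 + 3*S (M(S) = (S**2 + 3*S) + 0 = S**2 + 3*S)
Y(-6*(-2))*M(6) = (-6 + sqrt(-14 - 6*(-2)))*(6*(3 + 6)) = (-6 + sqrt(-14 + 12))*(6*9) = (-6 + sqrt(-2))*54 = (-6 + I*sqrt(2))*54 = -324 + 54*I*sqrt(2)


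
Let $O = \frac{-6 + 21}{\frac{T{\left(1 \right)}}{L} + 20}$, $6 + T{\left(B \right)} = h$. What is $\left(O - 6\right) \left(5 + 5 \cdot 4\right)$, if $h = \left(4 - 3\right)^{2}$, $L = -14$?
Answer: $- \frac{2500}{19} \approx -131.58$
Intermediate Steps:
$h = 1$ ($h = 1^{2} = 1$)
$T{\left(B \right)} = -5$ ($T{\left(B \right)} = -6 + 1 = -5$)
$O = \frac{14}{19}$ ($O = \frac{-6 + 21}{- \frac{5}{-14} + 20} = \frac{15}{\left(-5\right) \left(- \frac{1}{14}\right) + 20} = \frac{15}{\frac{5}{14} + 20} = \frac{15}{\frac{285}{14}} = 15 \cdot \frac{14}{285} = \frac{14}{19} \approx 0.73684$)
$\left(O - 6\right) \left(5 + 5 \cdot 4\right) = \left(\frac{14}{19} - 6\right) \left(5 + 5 \cdot 4\right) = - \frac{100 \left(5 + 20\right)}{19} = \left(- \frac{100}{19}\right) 25 = - \frac{2500}{19}$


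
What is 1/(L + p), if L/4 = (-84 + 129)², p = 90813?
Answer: 1/98913 ≈ 1.0110e-5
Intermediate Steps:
L = 8100 (L = 4*(-84 + 129)² = 4*45² = 4*2025 = 8100)
1/(L + p) = 1/(8100 + 90813) = 1/98913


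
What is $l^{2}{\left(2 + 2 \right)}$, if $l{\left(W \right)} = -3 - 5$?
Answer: $64$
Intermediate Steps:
$l{\left(W \right)} = -8$
$l^{2}{\left(2 + 2 \right)} = \left(-8\right)^{2} = 64$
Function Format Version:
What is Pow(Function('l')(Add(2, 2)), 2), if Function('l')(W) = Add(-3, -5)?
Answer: 64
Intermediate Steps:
Function('l')(W) = -8
Pow(Function('l')(Add(2, 2)), 2) = Pow(-8, 2) = 64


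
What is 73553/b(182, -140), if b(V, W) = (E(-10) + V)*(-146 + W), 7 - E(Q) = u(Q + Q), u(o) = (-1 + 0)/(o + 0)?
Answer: -735530/540397 ≈ -1.3611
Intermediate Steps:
u(o) = -1/o
E(Q) = 7 + 1/(2*Q) (E(Q) = 7 - (-1)/(Q + Q) = 7 - (-1)/(2*Q) = 7 + 1/(2*Q))
b(V, W) = (-146 + W)*(139/20 + V) (b(V, W) = ((7 + (½)/(-10)) + V)*(-146 + W) = ((7 + (½)*(-⅒)) + V)*(-146 + W) = ((7 - 1/20) + V)*(-146 + W) = (139/20 + V)*(-146 + W) = (-146 + W)*(139/20 + V))
73553/b(182, -140) = 73553/(-10147/10 - 146*182 + (139/20)*(-140) + 182*(-140)) = 73553/(-10147/10 - 26572 - 973 - 25480) = 73553/(-540397/10) = 73553*(-10/540397) = -735530/540397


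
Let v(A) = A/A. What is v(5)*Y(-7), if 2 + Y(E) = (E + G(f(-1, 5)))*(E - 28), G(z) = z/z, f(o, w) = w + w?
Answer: 208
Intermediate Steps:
f(o, w) = 2*w
G(z) = 1
Y(E) = -2 + (1 + E)*(-28 + E) (Y(E) = -2 + (E + 1)*(E - 28) = -2 + (1 + E)*(-28 + E))
v(A) = 1
v(5)*Y(-7) = 1*(-30 + (-7)² - 27*(-7)) = 1*(-30 + 49 + 189) = 1*208 = 208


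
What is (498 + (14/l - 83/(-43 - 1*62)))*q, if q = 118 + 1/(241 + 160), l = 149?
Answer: 123109006331/2091215 ≈ 58870.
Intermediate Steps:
q = 47319/401 (q = 118 + 1/401 = 47319/401 ≈ 118.00)
(498 + (14/l - 83/(-43 - 1*62)))*q = (498 + (14/149 - 83/(-43 - 1*62)))*(47319/401) = (498 + (14*(1/149) - 83/(-43 - 62)))*(47319/401) = (498 + (14/149 - 83/(-105)))*(47319/401) = (498 + (14/149 - 83*(-1/105)))*(47319/401) = (498 + (14/149 + 83/105))*(47319/401) = (498 + 13837/15645)*(47319/401) = (7805047/15645)*(47319/401) = 123109006331/2091215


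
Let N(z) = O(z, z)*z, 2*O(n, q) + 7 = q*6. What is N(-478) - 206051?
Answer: 481074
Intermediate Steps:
O(n, q) = -7/2 + 3*q (O(n, q) = -7/2 + (q*6)/2 = -7/2 + (6*q)/2 = -7/2 + 3*q)
N(z) = z*(-7/2 + 3*z) (N(z) = (-7/2 + 3*z)*z = z*(-7/2 + 3*z))
N(-478) - 206051 = (½)*(-478)*(-7 + 6*(-478)) - 206051 = (½)*(-478)*(-7 - 2868) - 206051 = (½)*(-478)*(-2875) - 206051 = 687125 - 206051 = 481074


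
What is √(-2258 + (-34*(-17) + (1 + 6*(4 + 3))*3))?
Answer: I*√1551 ≈ 39.383*I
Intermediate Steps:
√(-2258 + (-34*(-17) + (1 + 6*(4 + 3))*3)) = √(-2258 + (578 + (1 + 6*7)*3)) = √(-2258 + (578 + (1 + 42)*3)) = √(-2258 + (578 + 43*3)) = √(-2258 + (578 + 129)) = √(-2258 + 707) = √(-1551) = I*√1551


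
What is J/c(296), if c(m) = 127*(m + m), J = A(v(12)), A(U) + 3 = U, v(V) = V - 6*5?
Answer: -21/75184 ≈ -0.00027931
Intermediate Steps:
v(V) = -30 + V (v(V) = V - 1*30 = V - 30 = -30 + V)
A(U) = -3 + U
J = -21 (J = -3 + (-30 + 12) = -3 - 18 = -21)
c(m) = 254*m (c(m) = 127*(2*m) = 254*m)
J/c(296) = -21/(254*296) = -21/75184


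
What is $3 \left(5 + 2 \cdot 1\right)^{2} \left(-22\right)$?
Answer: $-3234$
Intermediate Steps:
$3 \left(5 + 2 \cdot 1\right)^{2} \left(-22\right) = 3 \left(5 + 2\right)^{2} \left(-22\right) = 3 \cdot 7^{2} \left(-22\right) = 3 \cdot 49 \left(-22\right) = 147 \left(-22\right) = -3234$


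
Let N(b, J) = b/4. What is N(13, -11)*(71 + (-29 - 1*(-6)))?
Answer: 156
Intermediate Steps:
N(b, J) = b/4 (N(b, J) = b*(¼) = b/4)
N(13, -11)*(71 + (-29 - 1*(-6))) = ((¼)*13)*(71 + (-29 - 1*(-6))) = 13*(71 + (-29 + 6))/4 = 13*(71 - 23)/4 = (13/4)*48 = 156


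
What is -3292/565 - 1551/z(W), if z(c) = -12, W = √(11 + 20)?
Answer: 278937/2260 ≈ 123.42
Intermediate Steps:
W = √31 ≈ 5.5678
-3292/565 - 1551/z(W) = -3292/565 - 1551/(-12) = -3292*1/565 - 1551*(-1/12) = -3292/565 + 517/4 = 278937/2260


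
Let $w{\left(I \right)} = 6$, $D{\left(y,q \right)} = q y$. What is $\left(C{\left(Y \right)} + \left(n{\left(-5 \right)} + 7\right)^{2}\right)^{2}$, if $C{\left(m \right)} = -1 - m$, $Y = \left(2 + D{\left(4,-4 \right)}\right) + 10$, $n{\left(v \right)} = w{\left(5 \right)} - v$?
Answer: $106929$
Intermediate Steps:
$n{\left(v \right)} = 6 - v$
$Y = -4$ ($Y = \left(2 - 16\right) + 10 = -14 + 10 = -4$)
$\left(C{\left(Y \right)} + \left(n{\left(-5 \right)} + 7\right)^{2}\right)^{2} = \left(\left(-1 - -4\right) + \left(\left(6 - -5\right) + 7\right)^{2}\right)^{2} = \left(\left(-1 + 4\right) + \left(\left(6 + 5\right) + 7\right)^{2}\right)^{2} = \left(3 + \left(11 + 7\right)^{2}\right)^{2} = \left(3 + 18^{2}\right)^{2} = \left(3 + 324\right)^{2} = 327^{2} = 106929$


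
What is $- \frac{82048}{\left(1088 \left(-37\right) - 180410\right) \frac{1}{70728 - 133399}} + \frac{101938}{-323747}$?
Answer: $- \frac{832369674000042}{35719977751} \approx -23303.0$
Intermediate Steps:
$- \frac{82048}{\left(1088 \left(-37\right) - 180410\right) \frac{1}{70728 - 133399}} + \frac{101938}{-323747} = - \frac{82048}{\left(-40256 - 180410\right) \frac{1}{-62671}} + 101938 \left(- \frac{1}{323747}\right) = - \frac{82048}{\left(-220666\right) \left(- \frac{1}{62671}\right)} - \frac{101938}{323747} = - \frac{82048}{\frac{220666}{62671}} - \frac{101938}{323747} = \left(-82048\right) \frac{62671}{220666} - \frac{101938}{323747} = - \frac{2571015104}{110333} - \frac{101938}{323747} = - \frac{832369674000042}{35719977751}$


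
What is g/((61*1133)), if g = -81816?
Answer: -81816/69113 ≈ -1.1838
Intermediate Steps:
g/((61*1133)) = -81816/(61*1133) = -81816/69113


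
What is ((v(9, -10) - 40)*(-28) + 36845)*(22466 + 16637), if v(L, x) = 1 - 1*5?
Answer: 1488924931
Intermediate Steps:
v(L, x) = -4 (v(L, x) = 1 - 5 = -4)
((v(9, -10) - 40)*(-28) + 36845)*(22466 + 16637) = ((-4 - 40)*(-28) + 36845)*(22466 + 16637) = (-44*(-28) + 36845)*39103 = (1232 + 36845)*39103 = 38077*39103 = 1488924931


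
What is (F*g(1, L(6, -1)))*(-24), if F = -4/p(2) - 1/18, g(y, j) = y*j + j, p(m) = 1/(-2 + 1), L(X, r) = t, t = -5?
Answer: 2840/3 ≈ 946.67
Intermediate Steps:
L(X, r) = -5
p(m) = -1 (p(m) = 1/(-1) = -1)
g(y, j) = j + j*y (g(y, j) = j*y + j = j + j*y)
F = 71/18 (F = -4/(-1) - 1/18 = -4*(-1) - 1*1/18 = 4 - 1/18 = 71/18 ≈ 3.9444)
(F*g(1, L(6, -1)))*(-24) = (71*(-5*(1 + 1))/18)*(-24) = (71*(-5*2)/18)*(-24) = ((71/18)*(-10))*(-24) = -355/9*(-24) = 2840/3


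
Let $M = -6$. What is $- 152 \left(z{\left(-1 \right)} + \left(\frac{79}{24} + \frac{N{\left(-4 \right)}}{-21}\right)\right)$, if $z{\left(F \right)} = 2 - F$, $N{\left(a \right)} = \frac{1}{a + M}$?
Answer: $- \frac{33497}{35} \approx -957.06$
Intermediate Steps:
$N{\left(a \right)} = \frac{1}{-6 + a}$ ($N{\left(a \right)} = \frac{1}{a - 6} = \frac{1}{-6 + a}$)
$- 152 \left(z{\left(-1 \right)} + \left(\frac{79}{24} + \frac{N{\left(-4 \right)}}{-21}\right)\right) = - 152 \left(\left(2 - -1\right) + \left(\frac{79}{24} + \frac{1}{\left(-6 - 4\right) \left(-21\right)}\right)\right) = - 152 \left(\left(2 + 1\right) + \left(79 \cdot \frac{1}{24} + \frac{1}{-10} \left(- \frac{1}{21}\right)\right)\right) = - 152 \left(3 + \left(\frac{79}{24} - - \frac{1}{210}\right)\right) = - 152 \left(3 + \left(\frac{79}{24} + \frac{1}{210}\right)\right) = - 152 \left(3 + \frac{923}{280}\right) = \left(-152\right) \frac{1763}{280} = - \frac{33497}{35}$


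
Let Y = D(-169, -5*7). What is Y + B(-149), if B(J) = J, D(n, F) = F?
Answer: -184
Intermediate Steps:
Y = -35 (Y = -5*7 = -35)
Y + B(-149) = -35 - 149 = -184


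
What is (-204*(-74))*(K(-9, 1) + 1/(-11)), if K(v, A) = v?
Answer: -1509600/11 ≈ -1.3724e+5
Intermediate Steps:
(-204*(-74))*(K(-9, 1) + 1/(-11)) = (-204*(-74))*(-9 + 1/(-11)) = 15096*(-9 - 1/11) = 15096*(-100/11) = -1509600/11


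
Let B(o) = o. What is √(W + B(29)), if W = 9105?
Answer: √9134 ≈ 95.572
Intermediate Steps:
√(W + B(29)) = √(9105 + 29) = √9134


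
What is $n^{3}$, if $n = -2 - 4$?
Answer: $-216$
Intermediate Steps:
$n = -6$
$n^{3} = \left(-6\right)^{3} = -216$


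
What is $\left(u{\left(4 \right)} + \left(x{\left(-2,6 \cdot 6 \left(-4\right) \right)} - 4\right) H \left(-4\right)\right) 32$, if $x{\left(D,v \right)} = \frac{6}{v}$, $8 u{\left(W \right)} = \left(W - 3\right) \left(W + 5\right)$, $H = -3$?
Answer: $-1516$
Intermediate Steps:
$u{\left(W \right)} = \frac{\left(-3 + W\right) \left(5 + W\right)}{8}$ ($u{\left(W \right)} = \frac{\left(W - 3\right) \left(W + 5\right)}{8} = \frac{\left(-3 + W\right) \left(5 + W\right)}{8}$)
$\left(u{\left(4 \right)} + \left(x{\left(-2,6 \cdot 6 \left(-4\right) \right)} - 4\right) H \left(-4\right)\right) 32 = \left(\left(- \frac{15}{8} + \frac{1}{4} \cdot 4 + \frac{4^{2}}{8}\right) + \left(\frac{6}{6 \cdot 6 \left(-4\right)} - 4\right) \left(\left(-3\right) \left(-4\right)\right)\right) 32 = \left(\left(- \frac{15}{8} + 1 + \frac{1}{8} \cdot 16\right) + \left(\frac{6}{36 \left(-4\right)} - 4\right) 12\right) 32 = \left(\left(- \frac{15}{8} + 1 + 2\right) + \left(\frac{6}{-144} - 4\right) 12\right) 32 = \left(\frac{9}{8} + \left(6 \left(- \frac{1}{144}\right) - 4\right) 12\right) 32 = \left(\frac{9}{8} + \left(- \frac{1}{24} - 4\right) 12\right) 32 = \left(\frac{9}{8} - \frac{97}{2}\right) 32 = \left(- \frac{379}{8}\right) 32 = -1516$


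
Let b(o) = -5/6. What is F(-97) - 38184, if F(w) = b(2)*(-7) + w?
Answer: -229651/6 ≈ -38275.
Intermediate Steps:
b(o) = -⅚ (b(o) = -5*⅙ = -⅚)
F(w) = 35/6 + w (F(w) = -⅚*(-7) + w = 35/6 + w)
F(-97) - 38184 = (35/6 - 97) - 38184 = -547/6 - 38184 = -229651/6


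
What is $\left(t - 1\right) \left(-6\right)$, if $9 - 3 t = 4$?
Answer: $-4$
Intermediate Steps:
$t = \frac{5}{3}$ ($t = 3 - \frac{4}{3} = \frac{5}{3} \approx 1.6667$)
$\left(t - 1\right) \left(-6\right) = \left(\frac{5}{3} - 1\right) \left(-6\right) = \frac{2}{3} \left(-6\right) = -4$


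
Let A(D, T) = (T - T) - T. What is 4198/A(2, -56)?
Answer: 2099/28 ≈ 74.964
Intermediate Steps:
A(D, T) = -T (A(D, T) = 0 - T = -T)
4198/A(2, -56) = 4198/((-1*(-56))) = 4198/56 = 4198*(1/56) = 2099/28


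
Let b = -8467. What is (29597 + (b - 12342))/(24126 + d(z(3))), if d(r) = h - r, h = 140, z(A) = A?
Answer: 8788/24263 ≈ 0.36220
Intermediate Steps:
d(r) = 140 - r
(29597 + (b - 12342))/(24126 + d(z(3))) = (29597 + (-8467 - 12342))/(24126 + (140 - 1*3)) = (29597 - 20809)/(24126 + (140 - 3)) = 8788/(24126 + 137) = 8788/24263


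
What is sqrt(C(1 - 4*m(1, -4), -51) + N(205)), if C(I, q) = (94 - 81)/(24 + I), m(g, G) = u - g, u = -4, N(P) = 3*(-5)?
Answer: I*sqrt(3310)/15 ≈ 3.8355*I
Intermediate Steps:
N(P) = -15
m(g, G) = -4 - g
C(I, q) = 13/(24 + I)
sqrt(C(1 - 4*m(1, -4), -51) + N(205)) = sqrt(13/(24 + (1 - 4*(-4 - 1*1))) - 15) = sqrt(13/(24 + (1 - 4*(-4 - 1))) - 15) = sqrt(13/(24 + (1 - 4*(-5))) - 15) = sqrt(13/(24 + (1 + 20)) - 15) = sqrt(13/(24 + 21) - 15) = sqrt(13/45 - 15) = sqrt(-662/45) = I*sqrt(3310)/15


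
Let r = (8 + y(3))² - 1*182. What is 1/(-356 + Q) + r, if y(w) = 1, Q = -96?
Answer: -45653/452 ≈ -101.00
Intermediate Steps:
r = -101 (r = (8 + 1)² - 1*182 = 9² - 182 = 81 - 182 = -101)
1/(-356 + Q) + r = 1/(-356 - 96) - 101 = 1/(-452) - 101 = -1/452 - 101 = -45653/452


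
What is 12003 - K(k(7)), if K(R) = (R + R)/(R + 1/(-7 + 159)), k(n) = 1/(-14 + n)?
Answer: 1740131/145 ≈ 12001.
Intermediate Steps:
K(R) = 2*R/(1/152 + R) (K(R) = (2*R)/(R + 1/152) = (2*R)/(1/152 + R) = 2*R/(1/152 + R))
12003 - K(k(7)) = 12003 - 304/((-14 + 7)*(1 + 152/(-14 + 7))) = 12003 - 304/((-7)*(1 + 152/(-7))) = 12003 - 304*(-1)/(7*(1 + 152*(-⅐))) = 12003 - 304*(-1)/(7*(1 - 152/7)) = 12003 - 304*(-1)/(7*(-145/7)) = 12003 - 304*(-1)*(-7)/(7*145) = 12003 - 1*304/145 = 12003 - 304/145 = 1740131/145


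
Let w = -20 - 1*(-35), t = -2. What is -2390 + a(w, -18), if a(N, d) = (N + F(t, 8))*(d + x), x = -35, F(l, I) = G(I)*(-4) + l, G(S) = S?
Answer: -1383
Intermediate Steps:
F(l, I) = l - 4*I (F(l, I) = I*(-4) + l = -4*I + l = l - 4*I)
w = 15 (w = -20 + 35 = 15)
a(N, d) = (-35 + d)*(-34 + N) (a(N, d) = (N + (-2 - 4*8))*(d - 35) = (N + (-2 - 32))*(-35 + d) = (N - 34)*(-35 + d) = (-34 + N)*(-35 + d) = (-35 + d)*(-34 + N))
-2390 + a(w, -18) = -2390 + (1190 - 35*15 - 34*(-18) + 15*(-18)) = -2390 + (1190 - 525 + 612 - 270) = -2390 + 1007 = -1383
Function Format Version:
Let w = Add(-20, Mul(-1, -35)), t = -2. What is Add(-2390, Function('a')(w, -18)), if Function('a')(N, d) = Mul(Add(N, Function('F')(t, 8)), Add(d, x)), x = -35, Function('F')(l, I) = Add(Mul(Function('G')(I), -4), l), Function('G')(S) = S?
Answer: -1383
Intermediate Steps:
Function('F')(l, I) = Add(l, Mul(-4, I)) (Function('F')(l, I) = Add(Mul(I, -4), l) = Add(Mul(-4, I), l) = Add(l, Mul(-4, I)))
w = 15 (w = Add(-20, 35) = 15)
Function('a')(N, d) = Mul(Add(-35, d), Add(-34, N)) (Function('a')(N, d) = Mul(Add(N, Add(-2, Mul(-4, 8))), Add(d, -35)) = Mul(Add(N, Add(-2, -32)), Add(-35, d)) = Mul(Add(N, -34), Add(-35, d)) = Mul(Add(-34, N), Add(-35, d)) = Mul(Add(-35, d), Add(-34, N)))
Add(-2390, Function('a')(w, -18)) = Add(-2390, Add(1190, Mul(-35, 15), Mul(-34, -18), Mul(15, -18))) = Add(-2390, Add(1190, -525, 612, -270)) = Add(-2390, 1007) = -1383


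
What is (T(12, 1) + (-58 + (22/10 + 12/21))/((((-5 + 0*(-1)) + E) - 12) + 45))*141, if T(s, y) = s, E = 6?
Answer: 1740927/1190 ≈ 1463.0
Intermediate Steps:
(T(12, 1) + (-58 + (22/10 + 12/21))/((((-5 + 0*(-1)) + E) - 12) + 45))*141 = (12 + (-58 + (22/10 + 12/21))/((((-5 + 0*(-1)) + 6) - 12) + 45))*141 = (12 + (-58 + (22*(1/10) + 12*(1/21)))/((((-5 + 0) + 6) - 12) + 45))*141 = (12 + (-58 + (11/5 + 4/7))/(((-5 + 6) - 12) + 45))*141 = (12 + (-58 + 97/35)/((1 - 12) + 45))*141 = (12 - 1933/(35*(-11 + 45)))*141 = (12 - 1933/35/34)*141 = (12 - 1933/35*1/34)*141 = (12 - 1933/1190)*141 = (12347/1190)*141 = 1740927/1190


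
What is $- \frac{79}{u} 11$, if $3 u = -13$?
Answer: $\frac{2607}{13} \approx 200.54$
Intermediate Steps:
$u = - \frac{13}{3}$ ($u = \frac{1}{3} \left(-13\right) = - \frac{13}{3} \approx -4.3333$)
$- \frac{79}{u} 11 = - \frac{79}{- \frac{13}{3}} \cdot 11 = \left(-79\right) \left(- \frac{3}{13}\right) 11 = \frac{237}{13} \cdot 11 = \frac{2607}{13}$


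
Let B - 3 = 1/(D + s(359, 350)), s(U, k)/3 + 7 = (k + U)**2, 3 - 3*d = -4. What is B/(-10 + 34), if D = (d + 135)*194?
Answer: 4603995/36831952 ≈ 0.12500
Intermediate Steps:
d = 7/3 (d = 1 - 1/3*(-4) = 1 + 4/3 = 7/3 ≈ 2.3333)
s(U, k) = -21 + 3*(U + k)**2 (s(U, k) = -21 + 3*(k + U)**2 = -21 + 3*(U + k)**2)
D = 79928/3 (D = (7/3 + 135)*194 = (412/3)*194 = 79928/3 ≈ 26643.)
B = 13811985/4603994 (B = 3 + 1/(79928/3 + (-21 + 3*(359 + 350)**2)) = 3 + 1/(79928/3 + (-21 + 3*709**2)) = 3 + 1/(79928/3 + (-21 + 3*502681)) = 3 + 1/(79928/3 + (-21 + 1508043)) = 3 + 1/(79928/3 + 1508022) = 3 + 1/(4603994/3) = 3 + 3/4603994 = 13811985/4603994 ≈ 3.0000)
B/(-10 + 34) = (13811985/4603994)/(-10 + 34) = (13811985/4603994)/24 = (1/24)*(13811985/4603994) = 4603995/36831952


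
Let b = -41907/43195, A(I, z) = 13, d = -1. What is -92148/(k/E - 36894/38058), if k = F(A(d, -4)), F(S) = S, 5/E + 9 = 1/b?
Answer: 122472110374740/35950731037 ≈ 3406.7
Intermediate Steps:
b = -41907/43195 (b = -41907*1/43195 = -41907/43195 ≈ -0.97018)
E = -209535/420358 (E = 5/(-9 + 1/(-41907/43195)) = 5/(-9 - 43195/41907) = 5/(-420358/41907) = 5*(-41907/420358) = -209535/420358 ≈ -0.49847)
k = 13
-92148/(k/E - 36894/38058) = -92148/(13/(-209535/420358) - 36894/38058) = -92148/(13*(-420358/209535) - 36894*1/38058) = -92148/(-5464654/209535 - 6149/6343) = -92148/(-35950731037/1329080505) = -92148*(-1329080505/35950731037) = 122472110374740/35950731037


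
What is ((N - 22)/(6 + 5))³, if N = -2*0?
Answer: -8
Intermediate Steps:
N = 0
((N - 22)/(6 + 5))³ = ((0 - 22)/(6 + 5))³ = (-22/11)³ = (-22*1/11)³ = (-2)³ = -8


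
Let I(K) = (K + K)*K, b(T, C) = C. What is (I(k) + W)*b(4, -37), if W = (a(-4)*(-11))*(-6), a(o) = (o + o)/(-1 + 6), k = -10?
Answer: -17464/5 ≈ -3492.8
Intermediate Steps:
a(o) = 2*o/5 (a(o) = (2*o)/5 = (2*o)*(⅕) = 2*o/5)
I(K) = 2*K² (I(K) = (2*K)*K = 2*K²)
W = -528/5 (W = (((⅖)*(-4))*(-11))*(-6) = -8/5*(-11)*(-6) = (88/5)*(-6) = -528/5 ≈ -105.60)
(I(k) + W)*b(4, -37) = (2*(-10)² - 528/5)*(-37) = (2*100 - 528/5)*(-37) = (200 - 528/5)*(-37) = (472/5)*(-37) = -17464/5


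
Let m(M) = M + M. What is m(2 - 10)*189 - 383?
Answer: -3407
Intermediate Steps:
m(M) = 2*M
m(2 - 10)*189 - 383 = (2*(2 - 10))*189 - 383 = (2*(-8))*189 - 383 = -16*189 - 383 = -3024 - 383 = -3407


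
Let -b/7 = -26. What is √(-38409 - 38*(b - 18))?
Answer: I*√44641 ≈ 211.28*I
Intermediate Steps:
b = 182 (b = -7*(-26) = 182)
√(-38409 - 38*(b - 18)) = √(-38409 - 38*(182 - 18)) = √(-38409 - 38*164) = √(-38409 - 6232) = √(-44641) = I*√44641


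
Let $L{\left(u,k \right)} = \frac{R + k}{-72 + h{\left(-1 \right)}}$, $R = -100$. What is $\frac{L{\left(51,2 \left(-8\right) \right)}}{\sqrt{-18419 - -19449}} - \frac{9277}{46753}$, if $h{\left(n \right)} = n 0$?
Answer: $- \frac{9277}{46753} + \frac{29 \sqrt{1030}}{18540} \approx -0.14823$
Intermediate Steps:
$h{\left(n \right)} = 0$
$L{\left(u,k \right)} = \frac{25}{18} - \frac{k}{72}$ ($L{\left(u,k \right)} = \frac{-100 + k}{-72 + 0} = \frac{-100 + k}{-72} = \left(-100 + k\right) \left(- \frac{1}{72}\right) = \frac{25}{18} - \frac{k}{72}$)
$\frac{L{\left(51,2 \left(-8\right) \right)}}{\sqrt{-18419 - -19449}} - \frac{9277}{46753} = \frac{\frac{25}{18} - \frac{2 \left(-8\right)}{72}}{\sqrt{-18419 - -19449}} - \frac{9277}{46753} = \frac{\frac{25}{18} - - \frac{2}{9}}{\sqrt{-18419 + 19449}} - \frac{9277}{46753} = \frac{\frac{25}{18} + \frac{2}{9}}{\sqrt{1030}} - \frac{9277}{46753} = \frac{29 \frac{\sqrt{1030}}{1030}}{18} - \frac{9277}{46753} = \frac{29 \sqrt{1030}}{18540} - \frac{9277}{46753} = - \frac{9277}{46753} + \frac{29 \sqrt{1030}}{18540}$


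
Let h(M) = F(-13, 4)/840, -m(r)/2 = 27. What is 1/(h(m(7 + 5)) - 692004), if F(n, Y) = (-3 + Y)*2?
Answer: -420/290641679 ≈ -1.4451e-6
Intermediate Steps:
F(n, Y) = -6 + 2*Y
m(r) = -54 (m(r) = -2*27 = -54)
h(M) = 1/420 (h(M) = (-6 + 2*4)/840 = (-6 + 8)*(1/840) = 2*(1/840) = 1/420)
1/(h(m(7 + 5)) - 692004) = 1/(1/420 - 692004) = 1/(-290641679/420) = -420/290641679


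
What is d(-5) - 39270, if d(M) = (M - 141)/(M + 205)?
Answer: -3927073/100 ≈ -39271.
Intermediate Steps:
d(M) = (-141 + M)/(205 + M)
d(-5) - 39270 = (-141 - 5)/(205 - 5) - 39270 = -146/200 - 39270 = (1/200)*(-146) - 39270 = -73/100 - 39270 = -3927073/100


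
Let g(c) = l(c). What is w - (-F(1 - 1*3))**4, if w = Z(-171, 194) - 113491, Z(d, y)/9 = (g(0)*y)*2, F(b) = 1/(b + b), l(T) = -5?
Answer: -33523457/256 ≈ -1.3095e+5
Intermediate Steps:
g(c) = -5
F(b) = 1/(2*b)
Z(d, y) = -90*y (Z(d, y) = 9*(-5*y*2) = 9*(-10*y) = -90*y)
w = -130951 (w = -90*194 - 113491 = -17460 - 113491 = -130951)
w - (-F(1 - 1*3))**4 = -130951 - (-1/(2*(1 - 1*3)))**4 = -130951 - (-1/(2*(1 - 3)))**4 = -130951 - (-1/(2*(-2)))**4 = -130951 - (-(-1)/(2*2))**4 = -130951 - (-1*(-1/4))**4 = -130951 - (1/4)**4 = -130951 - 1*1/256 = -130951 - 1/256 = -33523457/256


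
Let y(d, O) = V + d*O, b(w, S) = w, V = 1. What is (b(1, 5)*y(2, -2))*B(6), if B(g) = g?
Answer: -18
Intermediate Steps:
y(d, O) = 1 + O*d (y(d, O) = 1 + d*O = 1 + O*d)
(b(1, 5)*y(2, -2))*B(6) = (1*(1 - 2*2))*6 = (1*(1 - 4))*6 = (1*(-3))*6 = -3*6 = -18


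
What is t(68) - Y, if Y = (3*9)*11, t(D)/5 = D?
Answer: 43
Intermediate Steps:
t(D) = 5*D
Y = 297 (Y = 27*11 = 297)
t(68) - Y = 5*68 - 1*297 = 340 - 297 = 43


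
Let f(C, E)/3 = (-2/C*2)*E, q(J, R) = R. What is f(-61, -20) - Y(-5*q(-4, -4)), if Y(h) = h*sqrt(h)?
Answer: -240/61 - 40*sqrt(5) ≈ -93.377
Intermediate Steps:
f(C, E) = -12*E/C (f(C, E) = 3*((-2/C*2)*E) = 3*((-4/C)*E) = 3*(-4*E/C) = -12*E/C)
Y(h) = h**(3/2)
f(-61, -20) - Y(-5*q(-4, -4)) = -12*(-20)/(-61) - (-5*(-4))**(3/2) = -12*(-20)*(-1/61) - 20**(3/2) = -240/61 - 40*sqrt(5)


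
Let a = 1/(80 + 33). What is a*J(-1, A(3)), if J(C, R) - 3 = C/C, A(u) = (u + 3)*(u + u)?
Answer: 4/113 ≈ 0.035398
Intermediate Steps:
a = 1/113 ≈ 0.0088496
A(u) = 2*u*(3 + u) (A(u) = (3 + u)*(2*u) = 2*u*(3 + u))
J(C, R) = 4 (J(C, R) = 3 + C/C = 3 + 1 = 4)
a*J(-1, A(3)) = (1/113)*4 = 4/113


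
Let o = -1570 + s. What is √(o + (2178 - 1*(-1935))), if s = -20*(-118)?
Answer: √4903 ≈ 70.021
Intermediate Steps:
s = 2360
o = 790 (o = -1570 + 2360 = 790)
√(o + (2178 - 1*(-1935))) = √(790 + (2178 - 1*(-1935))) = √(790 + (2178 + 1935)) = √(790 + 4113) = √4903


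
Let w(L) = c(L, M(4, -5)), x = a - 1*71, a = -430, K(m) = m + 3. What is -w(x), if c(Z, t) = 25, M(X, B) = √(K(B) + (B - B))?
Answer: -25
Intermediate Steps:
K(m) = 3 + m
M(X, B) = √(3 + B) (M(X, B) = √((3 + B) + (B - B)) = √((3 + B) + 0) = √(3 + B))
x = -501 (x = -430 - 1*71 = -430 - 71 = -501)
w(L) = 25
-w(x) = -1*25 = -25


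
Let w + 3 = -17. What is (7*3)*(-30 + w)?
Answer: -1050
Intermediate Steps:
w = -20 (w = -3 - 17 = -20)
(7*3)*(-30 + w) = (7*3)*(-30 - 20) = 21*(-50) = -1050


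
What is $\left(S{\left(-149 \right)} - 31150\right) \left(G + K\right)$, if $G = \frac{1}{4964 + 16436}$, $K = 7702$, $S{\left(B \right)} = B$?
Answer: $- \frac{5158788848499}{21400} \approx -2.4106 \cdot 10^{8}$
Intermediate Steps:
$G = \frac{1}{21400} \approx 4.6729 \cdot 10^{-5}$
$\left(S{\left(-149 \right)} - 31150\right) \left(G + K\right) = \left(-149 - 31150\right) \left(\frac{1}{21400} + 7702\right) = \left(-31299\right) \frac{164822801}{21400} = - \frac{5158788848499}{21400}$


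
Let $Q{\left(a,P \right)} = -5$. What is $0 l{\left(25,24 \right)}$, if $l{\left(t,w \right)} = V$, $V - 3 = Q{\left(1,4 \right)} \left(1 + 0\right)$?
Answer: $0$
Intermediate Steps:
$V = -2$ ($V = 3 - 5 \left(1 + 0\right) = 3 - 5 = -2$)
$l{\left(t,w \right)} = -2$
$0 l{\left(25,24 \right)} = 0 \left(-2\right) = 0$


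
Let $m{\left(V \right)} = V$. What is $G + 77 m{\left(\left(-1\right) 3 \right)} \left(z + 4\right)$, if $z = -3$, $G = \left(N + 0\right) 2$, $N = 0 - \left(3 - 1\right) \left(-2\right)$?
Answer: $-223$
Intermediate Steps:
$N = 4$ ($N = 0 - 2 \left(-2\right) = 0 - -4 = 0 + 4 = 4$)
$G = 8$ ($G = \left(4 + 0\right) 2 = 4 \cdot 2 = 8$)
$G + 77 m{\left(\left(-1\right) 3 \right)} \left(z + 4\right) = 8 + 77 \left(-1\right) 3 \left(-3 + 4\right) = 8 + 77 \left(\left(-3\right) 1\right) = 8 + 77 \left(-3\right) = 8 - 231 = -223$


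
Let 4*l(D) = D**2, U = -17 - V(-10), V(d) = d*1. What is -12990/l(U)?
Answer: -51960/49 ≈ -1060.4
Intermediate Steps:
V(d) = d
U = -7 (U = -17 - 1*(-10) = -17 + 10 = -7)
l(D) = D**2/4
-12990/l(U) = -12990/((1/4)*(-7)**2) = -12990/((1/4)*49) = -12990/49/4 = -12990*4/49 = -51960/49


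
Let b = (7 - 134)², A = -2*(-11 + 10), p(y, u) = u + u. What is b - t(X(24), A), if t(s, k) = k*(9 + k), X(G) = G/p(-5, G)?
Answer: 16107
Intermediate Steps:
p(y, u) = 2*u
X(G) = ½ (X(G) = G/((2*G)) = G*(1/(2*G)) = ½)
A = 2 (A = -2*(-1) = 2)
b = 16129 (b = (-127)² = 16129)
b - t(X(24), A) = 16129 - 2*(9 + 2) = 16129 - 2*11 = 16129 - 1*22 = 16129 - 22 = 16107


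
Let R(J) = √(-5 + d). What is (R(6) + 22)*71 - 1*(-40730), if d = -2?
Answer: 42292 + 71*I*√7 ≈ 42292.0 + 187.85*I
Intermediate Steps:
R(J) = I*√7 (R(J) = √(-5 - 2) = √(-7) = I*√7)
(R(6) + 22)*71 - 1*(-40730) = (I*√7 + 22)*71 - 1*(-40730) = (22 + I*√7)*71 + 40730 = (1562 + 71*I*√7) + 40730 = 42292 + 71*I*√7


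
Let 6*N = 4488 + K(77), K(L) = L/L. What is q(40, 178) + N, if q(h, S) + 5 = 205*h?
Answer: 53659/6 ≈ 8943.2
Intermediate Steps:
K(L) = 1
q(h, S) = -5 + 205*h
N = 4489/6 (N = (4488 + 1)/6 = (1/6)*4489 = 4489/6 ≈ 748.17)
q(40, 178) + N = (-5 + 205*40) + 4489/6 = (-5 + 8200) + 4489/6 = 8195 + 4489/6 = 53659/6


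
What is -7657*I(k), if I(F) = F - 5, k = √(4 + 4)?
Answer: 38285 - 15314*√2 ≈ 16628.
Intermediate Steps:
k = 2*√2 (k = √8 = 2*√2 ≈ 2.8284)
I(F) = -5 + F
-7657*I(k) = -7657*(-5 + 2*√2) = 38285 - 15314*√2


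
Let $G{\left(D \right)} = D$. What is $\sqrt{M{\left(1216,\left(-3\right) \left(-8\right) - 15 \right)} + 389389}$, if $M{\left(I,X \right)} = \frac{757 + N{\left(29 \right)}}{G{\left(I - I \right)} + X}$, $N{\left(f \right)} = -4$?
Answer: $\frac{\sqrt{3505254}}{3} \approx 624.08$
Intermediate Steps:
$M{\left(I,X \right)} = \frac{753}{X}$ ($M{\left(I,X \right)} = \frac{757 - 4}{\left(I - I\right) + X} = \frac{753}{0 + X} = \frac{753}{X}$)
$\sqrt{M{\left(1216,\left(-3\right) \left(-8\right) - 15 \right)} + 389389} = \sqrt{\frac{753}{\left(-3\right) \left(-8\right) - 15} + 389389} = \sqrt{\frac{753}{24 - 15} + 389389} = \sqrt{\frac{753}{9} + 389389} = \sqrt{753 \cdot \frac{1}{9} + 389389} = \sqrt{\frac{251}{3} + 389389} = \sqrt{\frac{1168418}{3}} = \frac{\sqrt{3505254}}{3}$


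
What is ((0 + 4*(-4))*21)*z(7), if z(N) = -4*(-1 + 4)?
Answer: 4032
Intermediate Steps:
z(N) = -12 (z(N) = -4*3 = -12)
((0 + 4*(-4))*21)*z(7) = ((0 + 4*(-4))*21)*(-12) = ((0 - 16)*21)*(-12) = -16*21*(-12) = -336*(-12) = 4032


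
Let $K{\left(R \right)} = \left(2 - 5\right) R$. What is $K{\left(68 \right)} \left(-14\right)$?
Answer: $2856$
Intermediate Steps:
$K{\left(R \right)} = - 3 R$
$K{\left(68 \right)} \left(-14\right) = \left(-3\right) 68 \left(-14\right) = \left(-204\right) \left(-14\right) = 2856$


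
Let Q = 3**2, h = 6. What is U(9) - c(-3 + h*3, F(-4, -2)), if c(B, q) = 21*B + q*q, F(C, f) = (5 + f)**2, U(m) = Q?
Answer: -387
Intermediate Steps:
Q = 9
U(m) = 9
c(B, q) = q**2 + 21*B (c(B, q) = 21*B + q**2 = q**2 + 21*B)
U(9) - c(-3 + h*3, F(-4, -2)) = 9 - (((5 - 2)**2)**2 + 21*(-3 + 6*3)) = 9 - ((3**2)**2 + 21*(-3 + 18)) = 9 - (9**2 + 21*15) = 9 - (81 + 315) = 9 - 1*396 = 9 - 396 = -387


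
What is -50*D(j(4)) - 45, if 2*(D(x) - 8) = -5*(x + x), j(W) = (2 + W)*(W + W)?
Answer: 11555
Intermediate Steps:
j(W) = 2*W*(2 + W) (j(W) = (2 + W)*(2*W) = 2*W*(2 + W))
D(x) = 8 - 5*x (D(x) = 8 + (-5*(x + x))/2 = 8 + (-10*x)/2 = 8 - 5*x)
-50*D(j(4)) - 45 = -50*(8 - 10*4*(2 + 4)) - 45 = -50*(8 - 10*4*6) - 45 = -50*(8 - 5*48) - 45 = -50*(8 - 240) - 45 = -50*(-232) - 45 = 11600 - 45 = 11555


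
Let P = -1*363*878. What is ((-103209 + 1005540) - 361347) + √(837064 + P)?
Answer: 540984 + 5*√20734 ≈ 5.4170e+5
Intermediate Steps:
P = -318714 (P = -363*878 = -318714)
((-103209 + 1005540) - 361347) + √(837064 + P) = ((-103209 + 1005540) - 361347) + √(837064 - 318714) = (902331 - 361347) + √518350 = 540984 + 5*√20734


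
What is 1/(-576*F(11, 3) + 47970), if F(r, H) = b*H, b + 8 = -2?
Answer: 1/65250 ≈ 1.5326e-5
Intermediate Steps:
b = -10 (b = -8 - 2 = -10)
F(r, H) = -10*H
1/(-576*F(11, 3) + 47970) = 1/(-(-5760)*3 + 47970) = 1/(-576*(-30) + 47970) = 1/(17280 + 47970) = 1/65250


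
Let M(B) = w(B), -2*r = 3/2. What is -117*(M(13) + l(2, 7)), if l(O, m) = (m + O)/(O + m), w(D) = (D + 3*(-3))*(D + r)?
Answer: -5850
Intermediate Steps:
r = -¾ (r = -3/(2*2) = -½*3/2 = -¾ ≈ -0.75000)
w(D) = (-9 + D)*(-¾ + D) (w(D) = (D + 3*(-3))*(D - ¾) = (D - 9)*(-¾ + D) = (-9 + D)*(-¾ + D))
M(B) = 27/4 + B² - 39*B/4
l(O, m) = 1 (l(O, m) = (O + m)/(O + m) = 1)
-117*(M(13) + l(2, 7)) = -117*((27/4 + 13² - 39/4*13) + 1) = -117*((27/4 + 169 - 507/4) + 1) = -117*(49 + 1) = -117*50 = -5850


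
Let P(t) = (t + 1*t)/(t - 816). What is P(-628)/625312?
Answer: 157/112868816 ≈ 1.3910e-6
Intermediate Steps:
P(t) = 2*t/(-816 + t) (P(t) = (t + t)/(-816 + t) = (2*t)/(-816 + t) = 2*t/(-816 + t))
P(-628)/625312 = (2*(-628)/(-816 - 628))/625312 = (2*(-628)/(-1444))*(1/625312) = (2*(-628)*(-1/1444))*(1/625312) = (314/361)*(1/625312) = 157/112868816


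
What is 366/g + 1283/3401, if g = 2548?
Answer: 2256925/4332874 ≈ 0.52088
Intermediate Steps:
366/g + 1283/3401 = 366/2548 + 1283/3401 = 366*(1/2548) + 1283*(1/3401) = 183/1274 + 1283/3401 = 2256925/4332874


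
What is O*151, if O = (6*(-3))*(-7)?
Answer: 19026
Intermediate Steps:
O = 126 (O = -18*(-7) = 126)
O*151 = 126*151 = 19026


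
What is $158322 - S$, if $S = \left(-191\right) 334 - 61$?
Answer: $222177$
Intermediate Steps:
$S = -63855$ ($S = -63794 - 61 = -63855$)
$158322 - S = 158322 - -63855 = 158322 + 63855 = 222177$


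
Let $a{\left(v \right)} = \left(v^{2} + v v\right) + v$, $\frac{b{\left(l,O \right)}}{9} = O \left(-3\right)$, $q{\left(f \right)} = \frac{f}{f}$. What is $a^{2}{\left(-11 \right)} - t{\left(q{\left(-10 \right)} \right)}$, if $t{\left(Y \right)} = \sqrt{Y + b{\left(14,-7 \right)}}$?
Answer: $53361 - \sqrt{190} \approx 53347.0$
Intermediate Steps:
$q{\left(f \right)} = 1$
$b{\left(l,O \right)} = - 27 O$ ($b{\left(l,O \right)} = 9 O \left(-3\right) = 9 \left(- 3 O\right) = - 27 O$)
$a{\left(v \right)} = v + 2 v^{2}$ ($a{\left(v \right)} = \left(v^{2} + v^{2}\right) + v = 2 v^{2} + v = v + 2 v^{2}$)
$t{\left(Y \right)} = \sqrt{189 + Y}$ ($t{\left(Y \right)} = \sqrt{Y - -189} = \sqrt{Y + 189} = \sqrt{189 + Y}$)
$a^{2}{\left(-11 \right)} - t{\left(q{\left(-10 \right)} \right)} = \left(- 11 \left(1 + 2 \left(-11\right)\right)\right)^{2} - \sqrt{189 + 1} = \left(- 11 \left(1 - 22\right)\right)^{2} - \sqrt{190} = \left(\left(-11\right) \left(-21\right)\right)^{2} - \sqrt{190} = 231^{2} - \sqrt{190} = 53361 - \sqrt{190}$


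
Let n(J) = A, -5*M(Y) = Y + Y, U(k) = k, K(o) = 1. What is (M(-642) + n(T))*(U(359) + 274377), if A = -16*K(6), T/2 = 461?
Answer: 330782144/5 ≈ 6.6156e+7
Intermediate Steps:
T = 922 (T = 2*461 = 922)
M(Y) = -2*Y/5 (M(Y) = -(Y + Y)/5 = -2*Y/5)
A = -16 (A = -16*1 = -16)
n(J) = -16
(M(-642) + n(T))*(U(359) + 274377) = (-⅖*(-642) - 16)*(359 + 274377) = (1284/5 - 16)*274736 = (1204/5)*274736 = 330782144/5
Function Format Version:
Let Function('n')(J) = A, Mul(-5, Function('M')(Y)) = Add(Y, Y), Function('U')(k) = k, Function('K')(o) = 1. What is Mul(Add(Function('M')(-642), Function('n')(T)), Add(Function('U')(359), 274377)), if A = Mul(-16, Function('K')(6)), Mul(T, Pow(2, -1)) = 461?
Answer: Rational(330782144, 5) ≈ 6.6156e+7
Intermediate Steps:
T = 922 (T = Mul(2, 461) = 922)
Function('M')(Y) = Mul(Rational(-2, 5), Y) (Function('M')(Y) = Mul(Rational(-1, 5), Add(Y, Y)) = Mul(Rational(-1, 5), Mul(2, Y)) = Mul(Rational(-2, 5), Y))
A = -16 (A = Mul(-16, 1) = -16)
Function('n')(J) = -16
Mul(Add(Function('M')(-642), Function('n')(T)), Add(Function('U')(359), 274377)) = Mul(Add(Mul(Rational(-2, 5), -642), -16), Add(359, 274377)) = Mul(Add(Rational(1284, 5), -16), 274736) = Mul(Rational(1204, 5), 274736) = Rational(330782144, 5)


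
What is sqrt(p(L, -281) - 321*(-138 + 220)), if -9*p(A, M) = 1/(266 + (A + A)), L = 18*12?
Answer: I*sqrt(115417653890)/2094 ≈ 162.24*I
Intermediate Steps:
L = 216
p(A, M) = -1/(9*(266 + 2*A)) (p(A, M) = -1/(9*(266 + (A + A))) = -1/(9*(266 + 2*A)))
sqrt(p(L, -281) - 321*(-138 + 220)) = sqrt(-1/(2394 + 18*216) - 321*(-138 + 220)) = sqrt(-1/(2394 + 3888) - 321*82) = sqrt(-1/6282 - 26322) = sqrt(-165354805/6282) = I*sqrt(115417653890)/2094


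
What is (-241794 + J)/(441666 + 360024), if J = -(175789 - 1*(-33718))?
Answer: -451301/801690 ≈ -0.56294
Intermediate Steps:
J = -209507 (J = -(175789 + 33718) = -1*209507 = -209507)
(-241794 + J)/(441666 + 360024) = (-241794 - 209507)/(441666 + 360024) = -451301/801690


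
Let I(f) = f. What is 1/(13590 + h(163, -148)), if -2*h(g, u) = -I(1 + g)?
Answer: 1/13672 ≈ 7.3142e-5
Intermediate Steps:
h(g, u) = ½ + g/2 (h(g, u) = -(-1)*(1 + g)/2 = -(-1 - g)/2 = ½ + g/2)
1/(13590 + h(163, -148)) = 1/(13590 + (½ + (½)*163)) = 1/(13590 + (½ + 163/2)) = 1/(13590 + 82) = 1/13672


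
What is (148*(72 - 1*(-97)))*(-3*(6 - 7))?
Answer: 75036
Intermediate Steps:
(148*(72 - 1*(-97)))*(-3*(6 - 7)) = (148*(72 + 97))*(-3*(-1)) = (148*169)*3 = 25012*3 = 75036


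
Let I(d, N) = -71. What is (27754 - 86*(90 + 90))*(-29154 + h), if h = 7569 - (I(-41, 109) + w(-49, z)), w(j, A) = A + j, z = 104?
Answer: -264737906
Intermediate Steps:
h = 7585 (h = 7569 - (-71 + (104 - 49)) = 7569 - (-71 + 55) = 7569 - 1*(-16) = 7569 + 16 = 7585)
(27754 - 86*(90 + 90))*(-29154 + h) = (27754 - 86*(90 + 90))*(-29154 + 7585) = (27754 - 86*180)*(-21569) = (27754 - 15480)*(-21569) = 12274*(-21569) = -264737906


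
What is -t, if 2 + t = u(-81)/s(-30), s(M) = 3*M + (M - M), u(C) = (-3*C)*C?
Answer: -2167/10 ≈ -216.70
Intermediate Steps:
u(C) = -3*C²
s(M) = 3*M (s(M) = 3*M + 0 = 3*M)
t = 2167/10 (t = -2 + (-3*(-81)²)/((3*(-30))) = -2 - 3*6561/(-90) = -2 - 19683*(-1/90) = -2 + 2187/10 = 2167/10 ≈ 216.70)
-t = -1*2167/10 = -2167/10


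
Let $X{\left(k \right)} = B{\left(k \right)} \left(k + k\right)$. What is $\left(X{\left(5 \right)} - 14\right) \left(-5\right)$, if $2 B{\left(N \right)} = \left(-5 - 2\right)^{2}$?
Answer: $-1155$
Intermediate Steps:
$B{\left(N \right)} = \frac{49}{2}$ ($B{\left(N \right)} = \frac{\left(-5 - 2\right)^{2}}{2} = \frac{\left(-7\right)^{2}}{2} = \frac{1}{2} \cdot 49 = \frac{49}{2}$)
$X{\left(k \right)} = 49 k$ ($X{\left(k \right)} = \frac{49 \left(k + k\right)}{2} = \frac{49 \cdot 2 k}{2} = 49 k$)
$\left(X{\left(5 \right)} - 14\right) \left(-5\right) = \left(49 \cdot 5 - 14\right) \left(-5\right) = \left(245 - 14\right) \left(-5\right) = 231 \left(-5\right) = -1155$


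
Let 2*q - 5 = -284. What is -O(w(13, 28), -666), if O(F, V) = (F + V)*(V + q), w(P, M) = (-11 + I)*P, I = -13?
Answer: -787779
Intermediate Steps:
q = -279/2 (q = 5/2 + (½)*(-284) = 5/2 - 142 = -279/2 ≈ -139.50)
w(P, M) = -24*P (w(P, M) = (-11 - 13)*P = -24*P)
O(F, V) = (-279/2 + V)*(F + V) (O(F, V) = (F + V)*(V - 279/2) = (F + V)*(-279/2 + V) = (-279/2 + V)*(F + V))
-O(w(13, 28), -666) = -((-666)² - (-3348)*13 - 279/2*(-666) - 24*13*(-666)) = -(443556 - 279/2*(-312) + 92907 - 312*(-666)) = -(443556 + 43524 + 92907 + 207792) = -1*787779 = -787779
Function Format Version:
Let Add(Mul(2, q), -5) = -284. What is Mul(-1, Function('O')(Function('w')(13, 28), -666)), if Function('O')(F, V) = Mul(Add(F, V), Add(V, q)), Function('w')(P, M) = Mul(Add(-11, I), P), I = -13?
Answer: -787779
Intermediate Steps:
q = Rational(-279, 2) (q = Add(Rational(5, 2), Mul(Rational(1, 2), -284)) = Add(Rational(5, 2), -142) = Rational(-279, 2) ≈ -139.50)
Function('w')(P, M) = Mul(-24, P) (Function('w')(P, M) = Mul(Add(-11, -13), P) = Mul(-24, P))
Function('O')(F, V) = Mul(Add(Rational(-279, 2), V), Add(F, V)) (Function('O')(F, V) = Mul(Add(F, V), Add(V, Rational(-279, 2))) = Mul(Add(F, V), Add(Rational(-279, 2), V)) = Mul(Add(Rational(-279, 2), V), Add(F, V)))
Mul(-1, Function('O')(Function('w')(13, 28), -666)) = Mul(-1, Add(Pow(-666, 2), Mul(Rational(-279, 2), Mul(-24, 13)), Mul(Rational(-279, 2), -666), Mul(Mul(-24, 13), -666))) = Mul(-1, Add(443556, Mul(Rational(-279, 2), -312), 92907, Mul(-312, -666))) = Mul(-1, Add(443556, 43524, 92907, 207792)) = Mul(-1, 787779) = -787779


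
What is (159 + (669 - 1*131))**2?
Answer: 485809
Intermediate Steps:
(159 + (669 - 1*131))**2 = (159 + (669 - 131))**2 = (159 + 538)**2 = 697**2 = 485809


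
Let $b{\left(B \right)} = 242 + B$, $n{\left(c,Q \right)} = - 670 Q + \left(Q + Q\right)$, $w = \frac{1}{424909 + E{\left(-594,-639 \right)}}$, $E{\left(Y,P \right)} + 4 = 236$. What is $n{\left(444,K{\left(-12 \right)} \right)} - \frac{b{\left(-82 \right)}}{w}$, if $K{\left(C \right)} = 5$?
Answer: $-68025900$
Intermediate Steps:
$E{\left(Y,P \right)} = 232$ ($E{\left(Y,P \right)} = -4 + 236 = 232$)
$w = \frac{1}{425141}$ ($w = \frac{1}{424909 + 232} = \frac{1}{425141} \approx 2.3522 \cdot 10^{-6}$)
$n{\left(c,Q \right)} = - 668 Q$ ($n{\left(c,Q \right)} = - 670 Q + 2 Q = - 668 Q$)
$n{\left(444,K{\left(-12 \right)} \right)} - \frac{b{\left(-82 \right)}}{w} = \left(-668\right) 5 - \left(242 - 82\right) \frac{1}{\frac{1}{425141}} = -3340 - 160 \cdot 425141 = -3340 - 68022560 = -68025900$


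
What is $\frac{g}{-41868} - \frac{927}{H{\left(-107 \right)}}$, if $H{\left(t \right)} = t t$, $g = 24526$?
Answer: $- \frac{159804905}{239673366} \approx -0.66676$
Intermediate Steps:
$H{\left(t \right)} = t^{2}$
$\frac{g}{-41868} - \frac{927}{H{\left(-107 \right)}} = \frac{24526}{-41868} - \frac{927}{\left(-107\right)^{2}} = 24526 \left(- \frac{1}{41868}\right) - \frac{927}{11449} = - \frac{12263}{20934} - \frac{927}{11449} = - \frac{159804905}{239673366}$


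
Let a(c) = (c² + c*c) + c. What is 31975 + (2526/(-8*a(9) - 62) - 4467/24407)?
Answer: 557961864929/17451005 ≈ 31973.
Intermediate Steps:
a(c) = c + 2*c² (a(c) = (c² + c²) + c = 2*c² + c = c + 2*c²)
31975 + (2526/(-8*a(9) - 62) - 4467/24407) = 31975 + (2526/(-72*(1 + 2*9) - 62) - 4467/24407) = 31975 + (2526/(-72*(1 + 18) - 62) - 4467*1/24407) = 31975 + (2526/(-72*19 - 62) - 4467/24407) = 31975 + (2526/(-8*171 - 62) - 4467/24407) = 31975 + (2526/(-1368 - 62) - 4467/24407) = 31975 + (2526/(-1430) - 4467/24407) = 31975 + (2526*(-1/1430) - 4467/24407) = 31975 + (-1263/715 - 4467/24407) = 31975 - 34019946/17451005 = 557961864929/17451005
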